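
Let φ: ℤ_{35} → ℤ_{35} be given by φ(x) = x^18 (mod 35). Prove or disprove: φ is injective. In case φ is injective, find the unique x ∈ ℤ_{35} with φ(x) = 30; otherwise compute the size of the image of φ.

6

φ(2): Repeated squaring mod 35: 2^1 ≡ 2, 2^2 ≡ 2² = 4, 2^4 ≡ 4² = 16, 2^8 ≡ 16² = 256 ≡ 11, 2^16 ≡ 11² = 121 ≡ 16. Since 18 = 16 + 2, 2^18 ≡ 16·4: 16·4 = 64 ≡ 29. So 2^18 ≡ 29 (mod 35).
φ(3): Repeated squaring mod 35: 3^1 ≡ 3, 3^2 ≡ 3² = 9, 3^4 ≡ 9² = 81 ≡ 11, 3^8 ≡ 11² = 121 ≡ 16, 3^16 ≡ 16² = 256 ≡ 11. Since 18 = 16 + 2, 3^18 ≡ 11·9: 11·9 = 99 ≡ 29. So 3^18 ≡ 29 (mod 35).
So φ(2) = φ(3) = 29 while 2 ≠ 3, thus φ is not injective.
Since φ is not injective, we determine |image(φ)|. Computing x^18 mod 35 for each x (by repeated squaring, reducing mod 35 at every step), the values φ(0), φ(1), …, φ(34) are: 0, 1, 29, 29, 1, 15, 1, 14, 29, 1, 15, 1, 29, 29, 21, 15, 1, 29, 29, 1, 15, 21, 29, 29, 1, 15, 1, 29, 14, 1, 15, 1, 29, 29, 1.
The distinct values are {0, 1, 14, 15, 21, 29}; there are 6 of them.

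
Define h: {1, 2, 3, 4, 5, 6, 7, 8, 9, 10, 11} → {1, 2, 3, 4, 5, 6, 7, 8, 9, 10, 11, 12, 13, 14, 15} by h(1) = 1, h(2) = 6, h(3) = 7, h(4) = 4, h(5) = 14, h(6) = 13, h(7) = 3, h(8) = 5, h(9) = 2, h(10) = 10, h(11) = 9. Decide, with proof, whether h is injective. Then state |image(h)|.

11

The values h(1), …, h(11) are 1, 6, 7, 4, 14, 13, 3, 5, 2, 10, 9 — all distinct.
So h(a) = h(b) only when a = b, and h is injective.
The image of h is {1, 2, 3, 4, 5, 6, 7, 9, 10, 13, 14}, which has 11 elements.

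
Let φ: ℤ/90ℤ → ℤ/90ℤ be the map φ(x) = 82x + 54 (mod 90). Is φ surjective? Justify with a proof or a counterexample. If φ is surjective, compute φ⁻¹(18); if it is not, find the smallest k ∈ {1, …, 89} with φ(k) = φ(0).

45

Since gcd(82, 90) = 2, we have 82x ≡ 0 (mod 2) for all x, so φ(x) ≡ 0 (mod 2).
But 1 ≢ 0 (mod 2), so 1 ∈ ℤ/90ℤ has no preimage. Thus φ is not surjective.
Since φ is not surjective, we find the least positive k with φ(k) = φ(0): this means 82k ≡ 0 (mod 90), i.e. 90 ∣ 82k. Since gcd(82, 90) = 2, dividing through by 2 this holds exactly when 45 ∣ 41k, and as gcd(41, 45) = 1, exactly when 45 ∣ k.
The smallest positive such k is 45.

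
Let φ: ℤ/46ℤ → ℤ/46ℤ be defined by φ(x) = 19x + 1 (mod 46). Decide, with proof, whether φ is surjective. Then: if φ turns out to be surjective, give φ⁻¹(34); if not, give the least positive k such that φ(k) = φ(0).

9

Recall that φ is surjective if every y in the codomain equals φ(x) for some x in the domain.
Since gcd(19, 46) = 1, 19 is invertible modulo 46. Euclid's algorithm: 46 = 2·19 + 8, 19 = 2·8 + 3, 8 = 2·3 + 2, 3 = 1·2 + 1; back-substituting gives 1 = 17·19 − 7·46, so 19⁻¹ ≡ 17 (mod 46).
For any y ∈ ℤ/46ℤ, x = 17(y − 1) mod 46 satisfies φ(x) = 19·17(y − 1) + 1 ≡ y (since 19·17 ≡ 1 mod 46). So every y has a preimage.
Therefore φ is surjective.
Since φ is surjective, we find φ⁻¹(34): we need 19x ≡ 34 − 1 ≡ 33 (mod 46). Using 19⁻¹ = 17: x ≡ 17·33 = 561 = 12·46 + 9, so x = 9.
Check: φ(9) = 19·9 + 1 = 172 = 3·46 + 34 ≡ 34 (mod 46).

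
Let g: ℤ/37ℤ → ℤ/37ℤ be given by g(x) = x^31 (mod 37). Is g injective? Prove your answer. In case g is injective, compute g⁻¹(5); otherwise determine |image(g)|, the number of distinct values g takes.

18

Since 37 is prime, the nonzero elements of ℤ/37ℤ form a cyclic group of order 36.
As gcd(31, 36) = 1, raising to the 31st power is a bijection on this group: if x_1^31 ≡ x_2^31 then (x_1x_2^{−1})^31 = 1, and the only element of order dividing gcd(31, 36) = 1 is 1, so x_1 = x_2.
With g(0) = 0 this makes g injective on all of ℤ/37ℤ, hence bijective (finite equal-size domain and codomain). In particular g is injective.
Since g is injective, we find the preimage of 5. The inverse of x ↦ x^31 on (ℤ/37ℤ)^× is x ↦ x^7, because 31·7 = 217 = 6·36 + 1 ≡ 1 (mod 36) and x^{36} = 1 for x ≠ 0 (Fermat). So g⁻¹(5) = 5^7 mod 37.
Repeated squaring mod 37: 5^1 ≡ 5, 5^2 ≡ 5² = 25, 5^4 ≡ 25² = 625 ≡ 33. Since 7 = 4 + 2 + 1, 5^7 ≡ 33·25·5: 33·25 = 825 ≡ 11, then 11·5 = 55 ≡ 18. So 5^7 ≡ 18 (mod 37).
Hence g⁻¹(5) = 18.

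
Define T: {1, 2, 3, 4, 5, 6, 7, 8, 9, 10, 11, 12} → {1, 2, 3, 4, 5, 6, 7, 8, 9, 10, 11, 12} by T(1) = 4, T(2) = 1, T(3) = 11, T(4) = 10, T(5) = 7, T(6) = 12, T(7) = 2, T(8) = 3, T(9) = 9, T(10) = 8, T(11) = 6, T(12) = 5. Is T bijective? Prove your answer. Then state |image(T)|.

12

The values 4, 1, 11, 10, 7, 12, 2, 3, 9, 8, 6, 5 are a permutation of {1, 2, 3, 4, 5, 6, 7, 8, 9, 10, 11, 12}: each element appears exactly once.
So T is injective and surjective, hence bijective.
The image of T is {1, 2, 3, 4, 5, 6, 7, 8, 9, 10, 11, 12}, which has 12 elements.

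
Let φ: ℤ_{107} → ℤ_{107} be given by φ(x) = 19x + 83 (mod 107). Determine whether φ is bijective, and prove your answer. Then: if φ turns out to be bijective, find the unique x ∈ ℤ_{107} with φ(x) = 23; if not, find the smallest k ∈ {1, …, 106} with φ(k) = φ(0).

25

Recall: φ is injective when φ(s) = φ(t) forces s = t.
If φ(s) = φ(t), then 19s ≡ 19t (mod 107). Because gcd(19, 107) = 1, we may cancel 19 to get s ≡ t (mod 107).
We now compute 19⁻¹ mod 107 explicitly. Euclid's algorithm: 107 = 5·19 + 12, 19 = 1·12 + 7, 12 = 1·7 + 5, 7 = 1·5 + 2, 5 = 2·2 + 1; back-substituting gives 1 = 62·19 − 11·107, so 19⁻¹ ≡ 62 (mod 107).
Then y ↦ 62(y − 83) is a two-sided inverse to φ, so every y ∈ ℤ_{107} has a preimage.
Hence φ is bijective.
Since φ is bijective, we compute φ⁻¹(23): solve 19x + 83 ≡ 23 (mod 107), i.e. 19x ≡ 47 (mod 107).
Multiplying by 19⁻¹ = 62 gives x ≡ 62·47 = 2914 = 27·107 + 25 ≡ 25 (mod 107).
Check: φ(25) = 19·25 + 83 = 558 = 5·107 + 23 ≡ 23 (mod 107).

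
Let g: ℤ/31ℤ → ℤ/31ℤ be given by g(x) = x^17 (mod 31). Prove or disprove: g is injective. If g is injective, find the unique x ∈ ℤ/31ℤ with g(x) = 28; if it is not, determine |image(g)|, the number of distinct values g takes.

Since 31 is prime, the nonzero elements of ℤ/31ℤ form a cyclic group of order 30.
As gcd(17, 30) = 1, raising to the 17th power is a bijection on this group: if u^17 ≡ v^17 then (uv^{−1})^17 = 1, and the only element of order dividing gcd(17, 30) = 1 is 1, so u = v.
With g(0) = 0 this makes g injective on all of ℤ/31ℤ, hence bijective (finite equal-size domain and codomain). In particular g is injective.
Since g is injective, we find the preimage of 28. The inverse of x ↦ x^17 on (ℤ/31ℤ)^× is x ↦ x^23, because 17·23 = 391 = 13·30 + 1 ≡ 1 (mod 30) and x^{30} = 1 for x ≠ 0 (Fermat). So g⁻¹(28) = 28^23 mod 31.
Repeated squaring mod 31: 28^1 ≡ 28, 28^2 ≡ 28² = 784 ≡ 9, 28^4 ≡ 9² = 81 ≡ 19, 28^8 ≡ 19² = 361 ≡ 20, 28^16 ≡ 20² = 400 ≡ 28. Since 23 = 16 + 4 + 2 + 1, 28^23 ≡ 28·19·9·28: 28·19 = 532 ≡ 5, then 5·9 = 45 ≡ 14, then 14·28 = 392 ≡ 20. So 28^23 ≡ 20 (mod 31).
Hence g⁻¹(28) = 20.

20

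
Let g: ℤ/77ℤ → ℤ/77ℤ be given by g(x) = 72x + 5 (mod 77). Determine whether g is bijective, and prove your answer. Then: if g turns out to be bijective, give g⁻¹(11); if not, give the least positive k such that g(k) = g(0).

Recall: g is injective when g(s) = g(t) forces s = t.
If g(s) = g(t), then 72s ≡ 72t (mod 77). Because gcd(72, 77) = 1, we may cancel 72 to get s ≡ t (mod 77).
We now compute 72⁻¹ mod 77 explicitly. Euclid's algorithm: 77 = 1·72 + 5, 72 = 14·5 + 2, 5 = 2·2 + 1; back-substituting gives 1 = 46·72 − 43·77, so 72⁻¹ ≡ 46 (mod 77).
Then y ↦ 46(y − 5) is a two-sided inverse to g, so every y ∈ ℤ/77ℤ has a preimage.
So g is bijective.
Since g is bijective, we compute g⁻¹(11): solve 72x + 5 ≡ 11 (mod 77), i.e. 72x ≡ 6 (mod 77).
Multiplying by 72⁻¹ = 46 gives x ≡ 46·6 = 276 = 3·77 + 45 ≡ 45 (mod 77).
Check: g(45) = 72·45 + 5 = 3245 = 42·77 + 11 ≡ 11 (mod 77).

45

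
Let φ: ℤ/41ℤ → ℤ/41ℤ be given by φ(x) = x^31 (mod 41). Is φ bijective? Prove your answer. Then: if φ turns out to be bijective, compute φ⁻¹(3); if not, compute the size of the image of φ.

14

Since 41 is prime, the nonzero elements of ℤ/41ℤ form a cyclic group of order 40.
As gcd(31, 40) = 1, raising to the 31st power is a bijection on this group: if a^31 ≡ b^31 then (ab^{−1})^31 = 1, and the only element of order dividing gcd(31, 40) = 1 is 1, so a = b.
With φ(0) = 0 this makes φ injective on all of ℤ/41ℤ, hence bijective (finite equal-size domain and codomain). In particular φ is bijective.
Since φ is bijective, we find the preimage of 3. The inverse of x ↦ x^31 on (ℤ/41ℤ)^× is x ↦ x^31, because 31·31 = 961 = 24·40 + 1 ≡ 1 (mod 40) and x^{40} = 1 for x ≠ 0 (Fermat). So φ⁻¹(3) = 3^31 mod 41.
Repeated squaring mod 41: 3^1 ≡ 3, 3^2 ≡ 3² = 9, 3^4 ≡ 9² = 81 ≡ 40, 3^8 ≡ 40² = 1600 ≡ 1, 3^16 ≡ 1² = 1. Since 31 = 16 + 8 + 4 + 2 + 1, 3^31 ≡ 1·1·40·9·3: 1·1 = 1, then 1·40 = 40, then 40·9 = 360 ≡ 32, then 32·3 = 96 ≡ 14. So 3^31 ≡ 14 (mod 41).
Hence φ⁻¹(3) = 14.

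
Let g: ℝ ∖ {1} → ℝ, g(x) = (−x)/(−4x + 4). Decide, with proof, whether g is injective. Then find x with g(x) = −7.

28/29

Suppose g(x_1) = g(x_2). Cross-multiplying: (−x_1)(−4x_2 + 4) = (−x_2)(−4x_1 + 4).
Expanding both sides and cancelling the symmetric terms leaves −4·(x_1 − x_2) = 0. Since −4 ≠ 0, x_1 = x_2. So g is injective.
Solving g(x) = −7: cross-multiplying gives −x = −7(−4x + 4), which rearranges to −29x = −28, so x = 28/29.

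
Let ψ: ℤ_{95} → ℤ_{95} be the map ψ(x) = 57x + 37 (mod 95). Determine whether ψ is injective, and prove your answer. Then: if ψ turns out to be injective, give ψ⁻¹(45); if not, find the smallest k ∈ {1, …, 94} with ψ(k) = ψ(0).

5

We have gcd(57, 95) = 19 > 1. Taking u = 0 and v = 5: ψ(0) = 37 and ψ(5) = 57·5 + 37 = 322 ≡ 37 (mod 95).
So ψ(0) = ψ(5) while 0 ≠ 5, thus ψ is not injective.
Since ψ is not injective, we find the least positive k with ψ(k) = ψ(0): this means 57k ≡ 0 (mod 95), i.e. 95 ∣ 57k. Since gcd(57, 95) = 19, dividing through by 19 this holds exactly when 5 ∣ 3k, and as gcd(3, 5) = 1, exactly when 5 ∣ k.
The smallest positive such k is 5.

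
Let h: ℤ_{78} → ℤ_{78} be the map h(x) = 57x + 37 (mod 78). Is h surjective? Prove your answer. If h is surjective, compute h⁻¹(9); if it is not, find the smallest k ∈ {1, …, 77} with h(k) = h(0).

Since gcd(57, 78) = 3, we have 57x ≡ 0 (mod 3) for all x, so h(x) ≡ 1 (mod 3).
But 0 ≢ 1 (mod 3), so 0 ∈ ℤ_{78} has no preimage. So h is not surjective.
Since h is not surjective, we find the least positive k with h(k) = h(0): this means 57k ≡ 0 (mod 78), i.e. 78 ∣ 57k. Since gcd(57, 78) = 3, dividing through by 3 this holds exactly when 26 ∣ 19k, and as gcd(19, 26) = 1, exactly when 26 ∣ k.
The smallest positive such k is 26.

26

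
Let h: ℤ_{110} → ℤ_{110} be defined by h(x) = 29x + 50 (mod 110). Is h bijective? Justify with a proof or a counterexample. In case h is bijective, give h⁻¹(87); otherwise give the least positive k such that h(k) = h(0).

By definition, h is injective when h(a) = h(b) forces a = b.
Suppose h(a) = h(b) in ℤ_{110}. Then 29a + 50 ≡ 29b + 50 (mod 110), hence 29(a − b) ≡ 0 (mod 110).
Since gcd(29, 110) = 1, 29 is invertible modulo 110, thus a − b ≡ 0 (mod 110), i.e. a = b.
We now compute 29⁻¹ mod 110 explicitly. Euclid's algorithm: 110 = 3·29 + 23, 29 = 1·23 + 6, 23 = 3·6 + 5, 6 = 1·5 + 1; back-substituting gives 1 = 19·29 − 5·110, so 29⁻¹ ≡ 19 (mod 110).
Then y ↦ 19(y − 50) is a two-sided inverse to h, so every y ∈ ℤ_{110} has a preimage.
So h is bijective.
Since h is bijective, we find h⁻¹(87): we need 29x ≡ 87 − 50 ≡ 37 (mod 110). Using 29⁻¹ = 19: x ≡ 19·37 = 703 = 6·110 + 43, so x = 43.
Check: h(43) = 29·43 + 50 = 1297 = 11·110 + 87 ≡ 87 (mod 110).

43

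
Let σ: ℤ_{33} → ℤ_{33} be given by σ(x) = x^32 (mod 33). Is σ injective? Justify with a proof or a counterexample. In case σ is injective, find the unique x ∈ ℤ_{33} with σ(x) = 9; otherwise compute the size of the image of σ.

12

σ(4): Repeated squaring mod 33: 4^1 ≡ 4, 4^2 ≡ 4² = 16, 4^4 ≡ 16² = 256 ≡ 25, 4^8 ≡ 25² = 625 ≡ 31, 4^16 ≡ 31² = 961 ≡ 4, 4^32 ≡ 4² = 16. So 4^32 ≡ 16 (mod 33).
σ(7): Repeated squaring mod 33: 7^1 ≡ 7, 7^2 ≡ 7² = 49 ≡ 16, 7^4 ≡ 16² = 256 ≡ 25, 7^8 ≡ 25² = 625 ≡ 31, 7^16 ≡ 31² = 961 ≡ 4, 7^32 ≡ 4² = 16. So 7^32 ≡ 16 (mod 33).
So σ(4) = σ(7) = 16 while 4 ≠ 7, hence σ is not injective.
Since σ is not injective, we determine |image(σ)|. Computing x^32 mod 33 for each x (by repeated squaring, reducing mod 33 at every step), the values σ(0), σ(1), …, σ(32) are: 0, 1, 4, 9, 16, 25, 3, 16, 31, 15, 1, 22, 12, 4, 31, 27, 25, 25, 27, 31, 4, 12, 22, 1, 15, 31, 16, 3, 25, 16, 9, 4, 1.
The distinct values are {0, 1, 3, 4, 9, 12, 15, 16, 22, 25, 27, 31}; there are 12 of them.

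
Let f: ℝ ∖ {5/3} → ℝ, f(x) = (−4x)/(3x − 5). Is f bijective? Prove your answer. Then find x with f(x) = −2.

5

If f(x) = −4/3, cross-multiplying gives 3(−4x) = −4(3x − 5), which simplifies to 0 = 20 — false.  So −4/3 has no preimage and f is not surjective.
Therefore f is not bijective.
Solving f(x) = −2: cross-multiplying gives −4x = −2(3x − 5), which rearranges to 2x = 10, so x = 5.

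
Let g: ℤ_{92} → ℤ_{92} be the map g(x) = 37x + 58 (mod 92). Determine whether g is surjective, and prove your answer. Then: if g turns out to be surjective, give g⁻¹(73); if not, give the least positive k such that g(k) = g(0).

Since gcd(37, 92) = 1, 37 is invertible modulo 92. Euclid's algorithm: 92 = 2·37 + 18, 37 = 2·18 + 1; back-substituting gives 1 = 5·37 − 2·92, so 37⁻¹ ≡ 5 (mod 92).
Then y ↦ 5(y − 58) is a two-sided inverse to g, so every y ∈ ℤ_{92} has a preimage.
Thus g is surjective.
Since g is surjective, we find g⁻¹(73): we need 37x ≡ 73 − 58 ≡ 15 (mod 92). Using 37⁻¹ = 5: x ≡ 5·15 = 75, so x = 75.
Check: g(75) = 37·75 + 58 = 2833 = 30·92 + 73 ≡ 73 (mod 92).

75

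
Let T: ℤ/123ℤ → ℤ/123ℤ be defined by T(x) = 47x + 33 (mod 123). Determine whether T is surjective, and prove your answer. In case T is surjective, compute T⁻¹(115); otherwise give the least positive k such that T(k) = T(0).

Since gcd(47, 123) = 1, 47 is invertible modulo 123. Euclid's algorithm: 123 = 2·47 + 29, 47 = 1·29 + 18, 29 = 1·18 + 11, 18 = 1·11 + 7, 11 = 1·7 + 4, 7 = 1·4 + 3, 4 = 1·3 + 1; back-substituting gives 1 = 89·47 − 34·123, so 47⁻¹ ≡ 89 (mod 123).
For any y ∈ ℤ/123ℤ, x = 89(y − 33) mod 123 satisfies T(x) = 47·89(y − 33) + 33 ≡ y (since 47·89 ≡ 1 mod 123). So every y has a preimage.
Hence T is surjective.
Since T is surjective, we compute T⁻¹(115): solve 47x + 33 ≡ 115 (mod 123), i.e. 47x ≡ 82 (mod 123).
Multiplying by 47⁻¹ = 89 gives x ≡ 89·82 = 7298 = 59·123 + 41 ≡ 41 (mod 123).
Check: T(41) = 47·41 + 33 = 1960 = 15·123 + 115 ≡ 115 (mod 123).

41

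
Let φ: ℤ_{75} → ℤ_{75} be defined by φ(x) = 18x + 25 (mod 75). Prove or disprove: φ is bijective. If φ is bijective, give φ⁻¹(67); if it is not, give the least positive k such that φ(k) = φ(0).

Recall: injectivity means: for all s, t in the domain, φ(s) = φ(t) implies s = t.
We have gcd(18, 75) = 3 > 1. Taking s = 0 and t = 25: φ(0) = 25 and φ(25) = 18·25 + 25 = 475 ≡ 25 (mod 75).
So φ(0) = φ(25) while 0 ≠ 25, so φ is not injective, hence not bijective.
Since φ is not bijective, we find the least positive k with φ(k) = φ(0): this means 18k ≡ 0 (mod 75), i.e. 75 ∣ 18k. Since gcd(18, 75) = 3, dividing through by 3 this holds exactly when 25 ∣ 6k, and as gcd(6, 25) = 1, exactly when 25 ∣ k.
The smallest positive such k is 25.

25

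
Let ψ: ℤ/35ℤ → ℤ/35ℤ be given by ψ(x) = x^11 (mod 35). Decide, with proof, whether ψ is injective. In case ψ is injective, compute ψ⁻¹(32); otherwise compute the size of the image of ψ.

23

Computing x^11 mod 35 for each x (by repeated squaring, reducing mod 35 at every step), the values ψ(0), ψ(1), …, ψ(34) are: 0, 1, 18, 12, 9, 10, 6, 28, 22, 4, 5, 16, 3, 27, 14, 15, 11, 33, 2, 24, 20, 21, 8, 32, 19, 30, 31, 13, 7, 29, 25, 26, 23, 17, 34.
Every element of ℤ/35ℤ appears exactly once in this list, so ψ is a bijection, and in particular injective.
Since ψ is injective, we read off the preimage of 32 from the same table: ψ(23) = 32, so ψ⁻¹(32) = 23.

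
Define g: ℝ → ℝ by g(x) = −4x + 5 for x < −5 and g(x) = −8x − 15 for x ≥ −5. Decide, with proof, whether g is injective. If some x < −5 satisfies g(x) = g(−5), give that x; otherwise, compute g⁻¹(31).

-13/2

Both pieces are strictly decreasing (slopes −4 and −8), so each is injective on its own interval.
The left piece maps (−∞, −5) onto (25, ∞); the right piece maps [−5, ∞) onto (−∞, 25].
These images are disjoint, so no value is attained by both pieces. So g is injective.
Because the two images are disjoint, no x < −5 has g(x) = g(−5), so we compute g⁻¹(31): 31 lies in (25, ∞), so solve −4x + 5 = 31: x = (31 − 5)/(−4) = −13/2.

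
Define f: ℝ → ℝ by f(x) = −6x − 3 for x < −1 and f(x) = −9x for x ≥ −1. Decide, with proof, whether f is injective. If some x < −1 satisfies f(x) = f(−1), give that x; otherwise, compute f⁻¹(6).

Both pieces are strictly decreasing (slopes −6 and −9), so each is injective on its own interval.
The left piece maps (−∞, −1) onto (3, ∞); the right piece maps [−1, ∞) onto (−∞, 9].
These images overlap. In particular f(−1) = 9 (right piece), and solving −6x − 3 = 9 on the left piece gives x = −2 < −1.
So f(−2) = f(−1) with −2 ≠ −1, and f is not injective. This x = −2 is the requested value below −1.

-2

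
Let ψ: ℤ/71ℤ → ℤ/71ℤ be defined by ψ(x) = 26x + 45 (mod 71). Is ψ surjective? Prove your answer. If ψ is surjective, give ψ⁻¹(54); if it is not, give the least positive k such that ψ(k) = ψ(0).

14

Since gcd(26, 71) = 1, 26 is invertible modulo 71. Euclid's algorithm: 71 = 2·26 + 19, 26 = 1·19 + 7, 19 = 2·7 + 5, 7 = 1·5 + 2, 5 = 2·2 + 1; back-substituting gives 1 = 41·26 − 15·71, so 26⁻¹ ≡ 41 (mod 71).
Then y ↦ 41(y − 45) is a two-sided inverse to ψ, so every y ∈ ℤ/71ℤ has a preimage.
So ψ is surjective.
Since ψ is surjective, we compute ψ⁻¹(54): solve 26x + 45 ≡ 54 (mod 71), i.e. 26x ≡ 9 (mod 71).
Multiplying by 26⁻¹ = 41 gives x ≡ 41·9 = 369 = 5·71 + 14 ≡ 14 (mod 71).
Check: ψ(14) = 26·14 + 45 = 409 = 5·71 + 54 ≡ 54 (mod 71).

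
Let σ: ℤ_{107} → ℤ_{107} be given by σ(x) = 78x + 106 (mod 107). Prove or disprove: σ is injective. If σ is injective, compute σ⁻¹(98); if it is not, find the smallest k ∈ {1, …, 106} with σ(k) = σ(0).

63

If σ(x_1) = σ(x_2), then 78x_1 ≡ 78x_2 (mod 107). Because gcd(78, 107) = 1, we may cancel 78 to get x_1 ≡ x_2 (mod 107).
Hence σ is injective.
We now compute 78⁻¹ mod 107 explicitly. Euclid's algorithm: 107 = 1·78 + 29, 78 = 2·29 + 20, 29 = 1·20 + 9, 20 = 2·9 + 2, 9 = 4·2 + 1; back-substituting gives 1 = 59·78 − 43·107, so 78⁻¹ ≡ 59 (mod 107).
Since σ is injective, we compute σ⁻¹(98): solve 78x + 106 ≡ 98 (mod 107), i.e. 78x ≡ 99 (mod 107).
Multiplying by 78⁻¹ = 59 gives x ≡ 59·99 = 5841 = 54·107 + 63 ≡ 63 (mod 107).
Check: σ(63) = 78·63 + 106 = 5020 = 46·107 + 98 ≡ 98 (mod 107).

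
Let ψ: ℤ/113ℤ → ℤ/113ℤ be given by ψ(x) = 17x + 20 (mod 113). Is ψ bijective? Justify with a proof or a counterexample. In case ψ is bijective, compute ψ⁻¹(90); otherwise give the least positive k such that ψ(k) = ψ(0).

44

Suppose ψ(x_1) = ψ(x_2) in ℤ/113ℤ. Then 17x_1 + 20 ≡ 17x_2 + 20 (mod 113), therefore 17(x_1 − x_2) ≡ 0 (mod 113).
Since gcd(17, 113) = 1, 17 is invertible modulo 113, so x_1 − x_2 ≡ 0 (mod 113), i.e. x_1 = x_2.
We now compute 17⁻¹ mod 113 explicitly. Euclid's algorithm: 113 = 6·17 + 11, 17 = 1·11 + 6, 11 = 1·6 + 5, 6 = 1·5 + 1; back-substituting gives 1 = 20·17 − 3·113, so 17⁻¹ ≡ 20 (mod 113).
Then y ↦ 20(y − 20) is a two-sided inverse to ψ, so every y ∈ ℤ/113ℤ has a preimage.
Thus ψ is bijective.
Since ψ is bijective, we compute ψ⁻¹(90): solve 17x + 20 ≡ 90 (mod 113), i.e. 17x ≡ 70 (mod 113).
Multiplying by 17⁻¹ = 20 gives x ≡ 20·70 = 1400 = 12·113 + 44 ≡ 44 (mod 113).
Check: ψ(44) = 17·44 + 20 = 768 = 6·113 + 90 ≡ 90 (mod 113).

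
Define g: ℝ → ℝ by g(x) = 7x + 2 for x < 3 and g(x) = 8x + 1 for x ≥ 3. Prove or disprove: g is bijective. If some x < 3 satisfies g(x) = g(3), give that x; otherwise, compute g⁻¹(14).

Both pieces are strictly increasing (slopes 7 and 8), so each is injective on its own interval.
The left piece maps (−∞, 3) onto (−∞, 23); the right piece maps [3, ∞) onto [25, ∞).
The images leave a gap (23 has no preimage), so g is not surjective, hence not bijective.
Because the two images are disjoint, no x < 3 has g(x) = g(3), so we compute g⁻¹(14): 14 lies in (−∞, 23), so solve 7x + 2 = 14: x = (14 − 2)/7 = 12/7.

12/7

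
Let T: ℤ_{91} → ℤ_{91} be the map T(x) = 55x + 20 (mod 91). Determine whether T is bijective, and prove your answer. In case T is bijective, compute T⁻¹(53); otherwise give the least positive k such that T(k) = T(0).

If T(x_1) = T(x_2), then 55x_1 ≡ 55x_2 (mod 91). Because gcd(55, 91) = 1, we may cancel 55 to get x_1 ≡ x_2 (mod 91).
We now compute 55⁻¹ mod 91 explicitly. Euclid's algorithm: 91 = 1·55 + 36, 55 = 1·36 + 19, 36 = 1·19 + 17, 19 = 1·17 + 2, 17 = 8·2 + 1; back-substituting gives 1 = 48·55 − 29·91, so 55⁻¹ ≡ 48 (mod 91).
Then y ↦ 48(y − 20) is a two-sided inverse to T, so every y ∈ ℤ_{91} has a preimage.
Hence T is bijective.
Since T is bijective, we find T⁻¹(53): we need 55x ≡ 53 − 20 ≡ 33 (mod 91). Using 55⁻¹ = 48: x ≡ 48·33 = 1584 = 17·91 + 37, so x = 37.
Check: T(37) = 55·37 + 20 = 2055 = 22·91 + 53 ≡ 53 (mod 91).

37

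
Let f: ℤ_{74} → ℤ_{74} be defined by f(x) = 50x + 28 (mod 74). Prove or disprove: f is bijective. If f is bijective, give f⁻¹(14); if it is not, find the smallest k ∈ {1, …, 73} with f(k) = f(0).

By definition, f is injective if f(s) = f(t) implies s = t.
We have gcd(50, 74) = 2 > 1. Taking s = 0 and t = 37: f(0) = 28 and f(37) = 50·37 + 28 = 1878 ≡ 28 (mod 74).
So f(0) = f(37) while 0 ≠ 37, so f is not injective, hence not bijective.
Since f is not bijective, we find the least positive k with f(k) = f(0): this means 50k ≡ 0 (mod 74), i.e. 74 ∣ 50k. Since gcd(50, 74) = 2, dividing through by 2 this holds exactly when 37 ∣ 25k, and as gcd(25, 37) = 1, exactly when 37 ∣ k.
The smallest positive such k is 37.

37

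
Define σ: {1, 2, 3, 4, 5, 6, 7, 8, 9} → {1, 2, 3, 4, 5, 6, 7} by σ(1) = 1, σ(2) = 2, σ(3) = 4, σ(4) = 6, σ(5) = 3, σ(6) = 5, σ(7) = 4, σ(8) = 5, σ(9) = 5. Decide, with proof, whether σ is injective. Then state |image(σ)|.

6

σ(3) = 4 = σ(7) with 3 ≠ 7, so σ is not injective.
The image of σ is {1, 2, 3, 4, 5, 6}, which has 6 elements.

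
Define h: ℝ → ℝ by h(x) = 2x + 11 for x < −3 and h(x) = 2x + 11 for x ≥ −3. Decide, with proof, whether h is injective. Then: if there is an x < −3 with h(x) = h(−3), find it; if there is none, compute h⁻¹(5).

-3

Both pieces are strictly increasing (slopes 2 and 2), so each is injective on its own interval.
The left piece maps (−∞, −3) onto (−∞, 5); the right piece maps [−3, ∞) onto [5, ∞).
These images are disjoint, so no value is attained by both pieces. Hence h is injective.
Because the two images are disjoint, no x < −3 has h(x) = h(−3), so we compute h⁻¹(5): 5 lies in [5, ∞), so solve 2x + 11 = 5: x = (5 − 11)/2 = −3.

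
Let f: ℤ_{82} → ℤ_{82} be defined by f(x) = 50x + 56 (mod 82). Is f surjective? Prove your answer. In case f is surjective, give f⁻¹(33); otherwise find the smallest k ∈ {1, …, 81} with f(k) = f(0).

By definition, f is surjective if every y in the codomain equals f(x) for some x in the domain.
Since gcd(50, 82) = 2, we have 50x ≡ 0 (mod 2) for all x, so f(x) ≡ 0 (mod 2).
But 1 ≢ 0 (mod 2), so 1 ∈ ℤ_{82} has no preimage. Therefore f is not surjective.
Since f is not surjective, we find the least positive k with f(k) = f(0): this means 50k ≡ 0 (mod 82), i.e. 82 ∣ 50k. Since gcd(50, 82) = 2, dividing through by 2 this holds exactly when 41 ∣ 25k, and as gcd(25, 41) = 1, exactly when 41 ∣ k.
The smallest positive such k is 41.

41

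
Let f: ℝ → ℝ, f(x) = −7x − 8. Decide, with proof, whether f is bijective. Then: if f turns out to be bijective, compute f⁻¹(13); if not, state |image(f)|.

-3

Suppose f(s) = f(t). Then −7s − 8 = −7t − 8, hence −7s = −7t, therefore s = t.
For any y ∈ ℝ, x = (y + 8)/(−7) satisfies f(x) = y.
So f is bijective.
Since f is bijective, we compute f⁻¹(13) = (13 + 8)/(−7) = −3.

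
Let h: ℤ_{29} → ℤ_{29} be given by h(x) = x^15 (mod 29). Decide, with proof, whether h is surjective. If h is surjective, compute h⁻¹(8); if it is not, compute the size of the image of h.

21

Since 29 is prime, the nonzero elements of ℤ_{29} form a cyclic group of order 28.
As gcd(15, 28) = 1, raising to the 15th power is a bijection on this group: if x_1^15 ≡ x_2^15 then (x_1x_2^{−1})^15 = 1, and the only element of order dividing gcd(15, 28) = 1 is 1, so x_1 = x_2.
With h(0) = 0 this makes h injective on all of ℤ_{29}, hence bijective (finite equal-size domain and codomain). In particular h is surjective.
Since h is surjective, we find the preimage of 8. The inverse of x ↦ x^15 on (ℤ_{29})^× is x ↦ x^15, because 15·15 = 225 = 8·28 + 1 ≡ 1 (mod 28) and x^{28} = 1 for x ≠ 0 (Fermat). So h⁻¹(8) = 8^15 mod 29.
Repeated squaring mod 29: 8^1 ≡ 8, 8^2 ≡ 8² = 64 ≡ 6, 8^4 ≡ 6² = 36 ≡ 7, 8^8 ≡ 7² = 49 ≡ 20. Since 15 = 8 + 4 + 2 + 1, 8^15 ≡ 20·7·6·8: 20·7 = 140 ≡ 24, then 24·6 = 144 ≡ 28, then 28·8 = 224 ≡ 21. So 8^15 ≡ 21 (mod 29).
Hence h⁻¹(8) = 21.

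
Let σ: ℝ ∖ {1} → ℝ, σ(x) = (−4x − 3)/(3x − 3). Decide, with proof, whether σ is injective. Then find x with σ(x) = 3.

6/13

Suppose σ(u) = σ(v). Cross-multiplying: (−4u − 3)(3v − 3) = (−4v − 3)(3u − 3).
Expanding both sides and cancelling the symmetric terms leaves 21·(u − v) = 0. Since 21 ≠ 0, u = v. So σ is injective.
Solving σ(x) = 3: cross-multiplying gives −4x − 3 = 3(3x − 3), which rearranges to −13x = −6, so x = 6/13.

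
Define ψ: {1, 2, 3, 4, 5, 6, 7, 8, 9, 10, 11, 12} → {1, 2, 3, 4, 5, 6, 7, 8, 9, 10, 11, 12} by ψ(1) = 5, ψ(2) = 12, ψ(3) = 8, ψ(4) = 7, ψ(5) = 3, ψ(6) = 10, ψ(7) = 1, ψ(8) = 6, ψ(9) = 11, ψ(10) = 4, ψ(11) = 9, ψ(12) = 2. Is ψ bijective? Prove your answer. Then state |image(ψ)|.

The values 5, 12, 8, 7, 3, 10, 1, 6, 11, 4, 9, 2 are a permutation of {1, 2, 3, 4, 5, 6, 7, 8, 9, 10, 11, 12}: each element appears exactly once.
So ψ is injective and surjective, hence bijective.
The image of ψ is {1, 2, 3, 4, 5, 6, 7, 8, 9, 10, 11, 12}, which has 12 elements.

12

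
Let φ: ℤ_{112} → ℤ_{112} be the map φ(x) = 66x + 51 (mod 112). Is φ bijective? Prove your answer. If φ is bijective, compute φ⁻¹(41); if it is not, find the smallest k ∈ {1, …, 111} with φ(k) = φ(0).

56

We have gcd(66, 112) = 2 > 1. Taking x_1 = 0 and x_2 = 56: φ(0) = 51 and φ(56) = 66·56 + 51 = 3747 ≡ 51 (mod 112).
So φ(0) = φ(56) while 0 ≠ 56, so φ is not injective, hence not bijective.
Since φ is not bijective, we find the least positive k with φ(k) = φ(0): this means 66k ≡ 0 (mod 112), i.e. 112 ∣ 66k. Since gcd(66, 112) = 2, dividing through by 2 this holds exactly when 56 ∣ 33k, and as gcd(33, 56) = 1, exactly when 56 ∣ k.
The smallest positive such k is 56.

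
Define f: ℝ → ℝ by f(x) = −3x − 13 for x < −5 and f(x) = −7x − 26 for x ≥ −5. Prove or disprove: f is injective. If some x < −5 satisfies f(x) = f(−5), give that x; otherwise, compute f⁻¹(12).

Both pieces are strictly decreasing (slopes −3 and −7), so each is injective on its own interval.
The left piece maps (−∞, −5) onto (2, ∞); the right piece maps [−5, ∞) onto (−∞, 9].
These images overlap. In particular f(−5) = 9 (right piece), and solving −3x − 13 = 9 on the left piece gives x = −22/3 < −5.
So f(−22/3) = f(−5) with −22/3 ≠ −5, and f is not injective. This x = −22/3 is the requested value below −5.

-22/3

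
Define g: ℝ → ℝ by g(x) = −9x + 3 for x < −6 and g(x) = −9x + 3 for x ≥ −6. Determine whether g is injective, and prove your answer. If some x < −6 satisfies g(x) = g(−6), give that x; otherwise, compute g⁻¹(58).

-55/9

Both pieces are strictly decreasing (slopes −9 and −9), so each is injective on its own interval.
The left piece maps (−∞, −6) onto (57, ∞); the right piece maps [−6, ∞) onto (−∞, 57].
These images are disjoint, so no value is attained by both pieces. Therefore g is injective.
Because the two images are disjoint, no x < −6 has g(x) = g(−6), so we compute g⁻¹(58): 58 lies in (57, ∞), so solve −9x + 3 = 58: x = (58 − 3)/(−9) = −55/9.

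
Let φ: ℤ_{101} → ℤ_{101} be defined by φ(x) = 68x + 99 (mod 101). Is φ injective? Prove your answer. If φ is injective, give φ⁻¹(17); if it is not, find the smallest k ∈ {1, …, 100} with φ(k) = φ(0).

If φ(s) = φ(t), then 68s ≡ 68t (mod 101). Because gcd(68, 101) = 1, we may cancel 68 to get s ≡ t (mod 101).
Therefore φ is injective.
We now compute 68⁻¹ mod 101 explicitly. Euclid's algorithm: 101 = 1·68 + 33, 68 = 2·33 + 2, 33 = 16·2 + 1; back-substituting gives 1 = 52·68 − 35·101, so 68⁻¹ ≡ 52 (mod 101).
Since φ is injective, we compute φ⁻¹(17): solve 68x + 99 ≡ 17 (mod 101), i.e. 68x ≡ 19 (mod 101).
Multiplying by 68⁻¹ = 52 gives x ≡ 52·19 = 988 = 9·101 + 79 ≡ 79 (mod 101).
Check: φ(79) = 68·79 + 99 = 5471 = 54·101 + 17 ≡ 17 (mod 101).

79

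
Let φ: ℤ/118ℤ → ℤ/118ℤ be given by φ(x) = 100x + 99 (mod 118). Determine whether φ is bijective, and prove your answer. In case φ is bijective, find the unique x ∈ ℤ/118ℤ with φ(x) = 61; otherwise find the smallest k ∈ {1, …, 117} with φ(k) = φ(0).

59

Recall that φ is injective if φ(x_1) = φ(x_2) implies x_1 = x_2.
We have gcd(100, 118) = 2 > 1. Taking x_1 = 0 and x_2 = 59: φ(0) = 99 and φ(59) = 100·59 + 99 = 5999 ≡ 99 (mod 118).
So φ(0) = φ(59) while 0 ≠ 59, so φ is not injective, hence not bijective.
Since φ is not bijective, we find the least positive k with φ(k) = φ(0): this means 100k ≡ 0 (mod 118), i.e. 118 ∣ 100k. Since gcd(100, 118) = 2, dividing through by 2 this holds exactly when 59 ∣ 50k, and as gcd(50, 59) = 1, exactly when 59 ∣ k.
The smallest positive such k is 59.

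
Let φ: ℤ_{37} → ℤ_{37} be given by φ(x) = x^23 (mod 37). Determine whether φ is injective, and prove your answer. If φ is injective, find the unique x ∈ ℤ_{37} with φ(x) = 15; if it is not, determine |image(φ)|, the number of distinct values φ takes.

19

Since 37 is prime, the nonzero elements of ℤ_{37} form a cyclic group of order 36.
As gcd(23, 36) = 1, raising to the 23rd power is a bijection on this group: if s^23 ≡ t^23 then (st^{−1})^23 = 1, and the only element of order dividing gcd(23, 36) = 1 is 1, so s = t.
With φ(0) = 0 this makes φ injective on all of ℤ_{37}, hence bijective (finite equal-size domain and codomain). In particular φ is injective.
Since φ is injective, we find the preimage of 15. The inverse of x ↦ x^23 on (ℤ_{37})^× is x ↦ x^11, because 23·11 = 253 = 7·36 + 1 ≡ 1 (mod 36) and x^{36} = 1 for x ≠ 0 (Fermat). So φ⁻¹(15) = 15^11 mod 37.
Repeated squaring mod 37: 15^1 ≡ 15, 15^2 ≡ 15² = 225 ≡ 3, 15^4 ≡ 3² = 9, 15^8 ≡ 9² = 81 ≡ 7. Since 11 = 8 + 2 + 1, 15^11 ≡ 7·3·15: 7·3 = 21, then 21·15 = 315 ≡ 19. So 15^11 ≡ 19 (mod 37).
Hence φ⁻¹(15) = 19.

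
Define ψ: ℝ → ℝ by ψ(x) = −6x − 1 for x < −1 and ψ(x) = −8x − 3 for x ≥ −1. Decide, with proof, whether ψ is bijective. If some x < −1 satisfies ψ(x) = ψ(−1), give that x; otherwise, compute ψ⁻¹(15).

-8/3

Both pieces are strictly decreasing (slopes −6 and −8), so each is injective on its own interval.
The left piece maps (−∞, −1) onto (5, ∞); the right piece maps [−1, ∞) onto (−∞, 5].
Since 5 = 5, the images partition ℝ: ψ is injective and surjective, hence bijective.
Because the two images are disjoint, no x < −1 has ψ(x) = ψ(−1), so we compute ψ⁻¹(15): 15 lies in (5, ∞), so solve −6x − 1 = 15: x = (15 + 1)/(−6) = −8/3.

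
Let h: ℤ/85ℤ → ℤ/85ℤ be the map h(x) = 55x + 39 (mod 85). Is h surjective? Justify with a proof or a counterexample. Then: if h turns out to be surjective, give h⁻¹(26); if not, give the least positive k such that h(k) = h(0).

Since gcd(55, 85) = 5, we have 55x ≡ 0 (mod 5) for all x, so h(x) ≡ 4 (mod 5).
But 0 ≢ 4 (mod 5), so 0 ∈ ℤ/85ℤ has no preimage. So h is not surjective.
Since h is not surjective, we find the least positive k with h(k) = h(0): this means 55k ≡ 0 (mod 85), i.e. 85 ∣ 55k. Since gcd(55, 85) = 5, dividing through by 5 this holds exactly when 17 ∣ 11k, and as gcd(11, 17) = 1, exactly when 17 ∣ k.
The smallest positive such k is 17.

17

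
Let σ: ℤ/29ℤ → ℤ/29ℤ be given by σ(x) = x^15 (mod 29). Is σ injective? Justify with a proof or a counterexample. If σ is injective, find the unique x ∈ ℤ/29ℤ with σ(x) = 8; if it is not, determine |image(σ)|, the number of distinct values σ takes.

21

Since 29 is prime, the nonzero elements of ℤ/29ℤ form a cyclic group of order 28.
As gcd(15, 28) = 1, raising to the 15th power is a bijection on this group: if x_1^15 ≡ x_2^15 then (x_1x_2^{−1})^15 = 1, and the only element of order dividing gcd(15, 28) = 1 is 1, so x_1 = x_2.
With σ(0) = 0 this makes σ injective on all of ℤ/29ℤ, hence bijective (finite equal-size domain and codomain). In particular σ is injective.
Since σ is injective, we find the preimage of 8. The inverse of x ↦ x^15 on (ℤ/29ℤ)^× is x ↦ x^15, because 15·15 = 225 = 8·28 + 1 ≡ 1 (mod 28) and x^{28} = 1 for x ≠ 0 (Fermat). So σ⁻¹(8) = 8^15 mod 29.
Repeated squaring mod 29: 8^1 ≡ 8, 8^2 ≡ 8² = 64 ≡ 6, 8^4 ≡ 6² = 36 ≡ 7, 8^8 ≡ 7² = 49 ≡ 20. Since 15 = 8 + 4 + 2 + 1, 8^15 ≡ 20·7·6·8: 20·7 = 140 ≡ 24, then 24·6 = 144 ≡ 28, then 28·8 = 224 ≡ 21. So 8^15 ≡ 21 (mod 29).
Hence σ⁻¹(8) = 21.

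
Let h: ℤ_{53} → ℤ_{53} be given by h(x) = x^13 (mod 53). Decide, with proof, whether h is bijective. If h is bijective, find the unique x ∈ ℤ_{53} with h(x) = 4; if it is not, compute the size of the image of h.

h(2): Repeated squaring mod 53: 2^1 ≡ 2, 2^2 ≡ 2² = 4, 2^4 ≡ 4² = 16, 2^8 ≡ 16² = 256 ≡ 44. Since 13 = 8 + 4 + 1, 2^13 ≡ 44·16·2: 44·16 = 704 ≡ 15, then 15·2 = 30. So 2^13 ≡ 30 (mod 53).
h(3): Repeated squaring mod 53: 3^1 ≡ 3, 3^2 ≡ 3² = 9, 3^4 ≡ 9² = 81 ≡ 28, 3^8 ≡ 28² = 784 ≡ 42. Since 13 = 8 + 4 + 1, 3^13 ≡ 42·28·3: 42·28 = 1176 ≡ 10, then 10·3 = 30. So 3^13 ≡ 30 (mod 53).
So h(2) = h(3) = 30 while 2 ≠ 3, thus h is not injective, hence not bijective.
Since h is not bijective, we determine |image(h)|. Computing x^13 mod 53 for each x (by repeated squaring, reducing mod 53 at every step), the values h(0), h(1), …, h(52) are: 0, 1, 30, 30, 52, 23, 52, 52, 23, 52, 1, 52, 23, 1, 23, 1, 1, 52, 23, 30, 30, 23, 23, 23, 1, 52, 30, 23, 1, 52, 30, 30, 30, 23, 23, 30, 1, 52, 52, 30, 52, 30, 1, 52, 1, 30, 1, 1, 30, 1, 23, 23, 52.
The distinct values are {0, 1, 23, 30, 52}; there are 5 of them.

5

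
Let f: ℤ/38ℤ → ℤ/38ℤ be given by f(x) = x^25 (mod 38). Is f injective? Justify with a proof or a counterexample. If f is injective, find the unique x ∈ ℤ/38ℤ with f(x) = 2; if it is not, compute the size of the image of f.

22

Computing x^25 mod 38 for each x (by repeated squaring, reducing mod 38 at every step), the values f(0), f(1), …, f(37) are: 0, 1, 14, 21, 6, 35, 28, 7, 8, 23, 34, 11, 12, 29, 22, 13, 36, 5, 18, 19, 20, 33, 2, 25, 16, 9, 26, 27, 4, 15, 30, 31, 10, 3, 32, 17, 24, 37.
Every element of ℤ/38ℤ appears exactly once in this list, so f is a bijection, and in particular injective.
Since f is injective, we read off the preimage of 2 from the same table: f(22) = 2, so f⁻¹(2) = 22.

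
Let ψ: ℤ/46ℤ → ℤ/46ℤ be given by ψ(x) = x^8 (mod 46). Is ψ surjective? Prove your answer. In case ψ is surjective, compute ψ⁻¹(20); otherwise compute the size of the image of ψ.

ψ(22): Repeated squaring mod 46: 22^1 ≡ 22, 22^2 ≡ 22² = 484 ≡ 24, 22^4 ≡ 24² = 576 ≡ 24, 22^8 ≡ 24² = 576 ≡ 24. So 22^8 ≡ 24 (mod 46).
ψ(24): Repeated squaring mod 46: 24^1 ≡ 24, 24^2 ≡ 24² = 576 ≡ 24, 24^4 ≡ 24² = 576 ≡ 24, 24^8 ≡ 24² = 576 ≡ 24. So 24^8 ≡ 24 (mod 46).
So ψ(22) = ψ(24) = 24 while 22 ≠ 24, therefore ψ is not injective.
A non-injective map from the 46-element set ℤ/46ℤ to itself takes at most 45 distinct values, so it cannot be surjective. Therefore ψ is not surjective.
Since ψ is not surjective, we determine |image(ψ)|. Computing x^8 mod 46 for each x (by repeated squaring, reducing mod 46 at every step), the values ψ(0), ψ(1), …, ψ(45) are: 0, 1, 26, 29, 32, 39, 18, 35, 4, 13, 2, 31, 8, 25, 36, 27, 12, 41, 16, 9, 6, 3, 24, 23, 24, 3, 6, 9, 16, 41, 12, 27, 36, 25, 8, 31, 2, 13, 4, 35, 18, 39, 32, 29, 26, 1.
The distinct values are {0, 1, 2, 3, 4, 6, 8, 9, 12, 13, 16, 18, 23, 24, 25, 26, 27, 29, 31, 32, 35, 36, 39, 41}; there are 24 of them.

24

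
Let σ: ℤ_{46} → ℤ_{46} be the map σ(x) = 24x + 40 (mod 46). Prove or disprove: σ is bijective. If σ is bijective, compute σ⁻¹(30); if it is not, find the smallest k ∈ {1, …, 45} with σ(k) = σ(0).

23

By definition, injectivity means: for all s, t in the domain, σ(s) = σ(t) implies s = t.
We have gcd(24, 46) = 2 > 1. Taking s = 0 and t = 23: σ(0) = 40 and σ(23) = 24·23 + 40 = 592 ≡ 40 (mod 46).
So σ(0) = σ(23) while 0 ≠ 23, therefore σ is not injective, hence not bijective.
Since σ is not bijective, we find the least positive k with σ(k) = σ(0): this means 24k ≡ 0 (mod 46), i.e. 46 ∣ 24k. Since gcd(24, 46) = 2, dividing through by 2 this holds exactly when 23 ∣ 12k, and as gcd(12, 23) = 1, exactly when 23 ∣ k.
The smallest positive such k is 23.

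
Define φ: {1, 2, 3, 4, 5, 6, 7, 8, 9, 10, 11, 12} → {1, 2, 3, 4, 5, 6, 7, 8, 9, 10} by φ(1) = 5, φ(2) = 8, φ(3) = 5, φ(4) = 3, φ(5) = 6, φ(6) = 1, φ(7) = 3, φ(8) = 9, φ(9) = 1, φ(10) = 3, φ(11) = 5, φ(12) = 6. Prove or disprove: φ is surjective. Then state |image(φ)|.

6

No element maps to 2, so φ is not surjective.
The image of φ is {1, 3, 5, 6, 8, 9}, which has 6 elements.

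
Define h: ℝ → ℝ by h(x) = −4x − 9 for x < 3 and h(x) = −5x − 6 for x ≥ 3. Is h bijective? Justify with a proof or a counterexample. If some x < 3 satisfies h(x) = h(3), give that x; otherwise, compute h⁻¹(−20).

Both pieces are strictly decreasing (slopes −4 and −5), so each is injective on its own interval.
The left piece maps (−∞, 3) onto (−21, ∞); the right piece maps [3, ∞) onto (−∞, −21].
Since −21 = −21, the images partition ℝ: h is injective and surjective, hence bijective.
Because the two images are disjoint, no x < 3 has h(x) = h(3), so we compute h⁻¹(−20): −20 lies in (−21, ∞), so solve −4x − 9 = −20: x = (−20 + 9)/(−4) = 11/4.

11/4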